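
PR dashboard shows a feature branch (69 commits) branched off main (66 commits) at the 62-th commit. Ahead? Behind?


Common ancestor: commit #62
feature commits after divergence: 69 - 62 = 7
main commits after divergence: 66 - 62 = 4
feature is 7 commits ahead of main
main is 4 commits ahead of feature

feature ahead: 7, main ahead: 4


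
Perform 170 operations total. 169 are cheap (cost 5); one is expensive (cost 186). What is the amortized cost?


Formula: Amortized cost = Total cost / Operations
Total cost = (169 * 5) + (1 * 186)
Total cost = 845 + 186 = 1031
Amortized = 1031 / 170 = 6.0647

6.0647


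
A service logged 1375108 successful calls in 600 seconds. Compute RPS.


Formula: throughput = requests / seconds
throughput = 1375108 / 600
throughput = 2291.85 requests/second

2291.85 requests/second


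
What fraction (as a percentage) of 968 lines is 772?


Coverage = covered / total * 100
Coverage = 772 / 968 * 100
Coverage = 79.75%

79.75%


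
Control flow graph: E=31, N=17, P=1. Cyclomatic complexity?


Formula: V(G) = E - N + 2P
V(G) = 31 - 17 + 2*1
V(G) = 14 + 2
V(G) = 16

16


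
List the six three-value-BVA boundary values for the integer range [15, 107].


Range: [15, 107]
Boundaries: just below min, min, min+1, max-1, max, just above max
Values: [14, 15, 16, 106, 107, 108]

[14, 15, 16, 106, 107, 108]


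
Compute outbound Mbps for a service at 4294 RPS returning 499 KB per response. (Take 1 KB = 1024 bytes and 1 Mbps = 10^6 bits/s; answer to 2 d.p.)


Formula: Mbps = payload_bytes * RPS * 8 / 1e6
Payload per request = 499 KB = 499 * 1024 = 510976 bytes
Total bytes/sec = 510976 * 4294 = 2194130944
Total bits/sec = 2194130944 * 8 = 17553047552
Mbps = 17553047552 / 1e6 = 17553.05

17553.05 Mbps


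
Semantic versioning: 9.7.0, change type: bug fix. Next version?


Current: 9.7.0
Change category: 'bug fix' → patch bump
SemVer rule: patch bump → increment PATCH (MAJOR and MINOR unchanged)
New: 9.7.1

9.7.1


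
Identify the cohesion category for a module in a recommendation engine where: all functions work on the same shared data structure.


Reasoning: Functions share data
Type: Communicational cohesion

Communicational cohesion


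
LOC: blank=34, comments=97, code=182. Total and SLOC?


Total LOC = blank + comment + code
Total LOC = 34 + 97 + 182 = 313
SLOC (source only) = code = 182

Total LOC: 313, SLOC: 182


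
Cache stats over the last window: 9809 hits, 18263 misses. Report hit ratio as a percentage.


Formula: hit rate = hits / (hits + misses) * 100
hit rate = 9809 / (9809 + 18263) * 100
hit rate = 9809 / 28072 * 100
hit rate = 34.94%

34.94%


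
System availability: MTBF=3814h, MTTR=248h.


Availability = MTBF / (MTBF + MTTR)
Availability = 3814 / (3814 + 248)
Availability = 3814 / 4062
Availability = 93.8946%

93.8946%


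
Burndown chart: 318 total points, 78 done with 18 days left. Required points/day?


Formula: Required rate = Remaining points / Days left
Remaining = 318 - 78 = 240 points
Required rate = 240 / 18 = 13.33 points/day

13.33 points/day


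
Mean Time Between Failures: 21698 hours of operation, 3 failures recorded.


Formula: MTBF = Total operating time / Number of failures
MTBF = 21698 / 3
MTBF = 7232.67 hours

7232.67 hours


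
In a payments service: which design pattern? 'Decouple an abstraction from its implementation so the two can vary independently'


This matches the Bridge pattern

Bridge


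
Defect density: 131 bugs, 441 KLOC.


Defect density = defects / KLOC
Defect density = 131 / 441
Defect density = 0.297 defects/KLOC

0.297 defects/KLOC


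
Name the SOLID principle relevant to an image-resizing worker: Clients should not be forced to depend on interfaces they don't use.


This describes the Interface Segregation Principle (ISP)

Interface Segregation Principle (ISP)


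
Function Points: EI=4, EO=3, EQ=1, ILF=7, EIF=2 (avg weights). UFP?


UFP = EI*4 + EO*5 + EQ*4 + ILF*10 + EIF*7
UFP = 4*4 + 3*5 + 1*4 + 7*10 + 2*7
UFP = 16 + 15 + 4 + 70 + 14
UFP = 119

119


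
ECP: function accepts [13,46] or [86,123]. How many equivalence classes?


Valid ranges: [13,46] and [86,123]
Class 1: x < 13 — invalid
Class 2: 13 ≤ x ≤ 46 — valid
Class 3: 46 < x < 86 — invalid (gap between ranges)
Class 4: 86 ≤ x ≤ 123 — valid
Class 5: x > 123 — invalid
Total equivalence classes: 5

5 equivalence classes


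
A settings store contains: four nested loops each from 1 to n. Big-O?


Reasoning: four levels of nesting
Complexity: O(n^4)

O(n^4)


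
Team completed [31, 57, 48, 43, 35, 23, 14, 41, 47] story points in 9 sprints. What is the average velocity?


Formula: Avg velocity = Total points / Number of sprints
Points: [31, 57, 48, 43, 35, 23, 14, 41, 47]
Sum = 31 + 57 + 48 + 43 + 35 + 23 + 14 + 41 + 47 = 339
Avg velocity = 339 / 9 = 37.67 points/sprint

37.67 points/sprint


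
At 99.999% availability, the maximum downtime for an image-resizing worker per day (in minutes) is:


Formula: allowed downtime = period * (100 - SLA) / 100
Period (day) = 1440 minutes
Unavailability fraction = (100 - 99.999) / 100
Allowed downtime = 1440 * (100 - 99.999) / 100
Allowed downtime = 0.0144 minutes

0.0144 minutes


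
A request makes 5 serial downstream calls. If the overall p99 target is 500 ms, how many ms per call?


Formula: per_stage = total_budget / stages
per_stage = 500 / 5
per_stage = 100.0 ms

100.0 ms


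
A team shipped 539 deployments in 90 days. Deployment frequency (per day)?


Formula: deployments per day = releases / days
= 539 / 90
= 5.989 deploys/day
(equivalently, 41.92 deploys/week)

5.989 deploys/day


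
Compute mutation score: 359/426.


Mutation score = killed / total * 100
Mutation score = 359 / 426 * 100
Mutation score = 84.27%

84.27%


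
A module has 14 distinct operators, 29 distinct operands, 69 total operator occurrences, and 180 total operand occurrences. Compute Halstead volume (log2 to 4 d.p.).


Formula: V = N * log2(η), where N = N1 + N2 and η = η1 + η2
η = 14 + 29 = 43
N = 69 + 180 = 249
log2(43) ≈ 5.4263
V = 249 * 5.4263 = 1351.15

1351.15


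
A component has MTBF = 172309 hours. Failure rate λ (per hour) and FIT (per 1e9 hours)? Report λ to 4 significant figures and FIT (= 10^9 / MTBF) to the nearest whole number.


Formula: λ = 1 / MTBF; FIT = λ × 1e9 = 1e9 / MTBF
λ = 1 / 172309 ≈ 5.804e-06 failures/hour
FIT = 1e9 / 172309 ≈ 5804 failures per 1e9 hours (nearest whole number)

λ = 5.804e-06 /h, FIT = 5804


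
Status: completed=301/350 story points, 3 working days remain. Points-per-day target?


Formula: Required rate = Remaining points / Days left
Remaining = 350 - 301 = 49 points
Required rate = 49 / 3 = 16.33 points/day

16.33 points/day


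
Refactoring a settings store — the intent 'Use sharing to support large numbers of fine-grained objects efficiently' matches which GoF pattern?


This matches the Flyweight pattern

Flyweight


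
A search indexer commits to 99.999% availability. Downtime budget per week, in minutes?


Formula: allowed downtime = period * (100 - SLA) / 100
Period (week) = 10080 minutes
Unavailability fraction = (100 - 99.999) / 100
Allowed downtime = 10080 * (100 - 99.999) / 100
Allowed downtime = 0.1008 minutes

0.1008 minutes


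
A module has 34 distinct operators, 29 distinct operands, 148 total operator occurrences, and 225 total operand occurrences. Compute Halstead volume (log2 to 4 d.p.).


Formula: V = N * log2(η), where N = N1 + N2 and η = η1 + η2
η = 34 + 29 = 63
N = 148 + 225 = 373
log2(63) ≈ 5.9773
V = 373 * 5.9773 = 2229.53

2229.53


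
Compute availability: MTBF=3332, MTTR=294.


Availability = MTBF / (MTBF + MTTR)
Availability = 3332 / (3332 + 294)
Availability = 3332 / 3626
Availability = 91.8919%

91.8919%


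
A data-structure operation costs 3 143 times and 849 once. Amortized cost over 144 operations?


Formula: Amortized cost = Total cost / Operations
Total cost = (143 * 3) + (1 * 849)
Total cost = 429 + 849 = 1278
Amortized = 1278 / 144 = 8.875

8.875


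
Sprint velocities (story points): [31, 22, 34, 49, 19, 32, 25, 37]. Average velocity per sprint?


Formula: Avg velocity = Total points / Number of sprints
Points: [31, 22, 34, 49, 19, 32, 25, 37]
Sum = 31 + 22 + 34 + 49 + 19 + 32 + 25 + 37 = 249
Avg velocity = 249 / 8 = 31.13 points/sprint

31.13 points/sprint


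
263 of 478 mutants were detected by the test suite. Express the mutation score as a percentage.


Mutation score = killed / total * 100
Mutation score = 263 / 478 * 100
Mutation score = 55.02%

55.02%


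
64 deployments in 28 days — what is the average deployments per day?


Formula: deployments per day = releases / days
= 64 / 28
= 2.286 deploys/day
(equivalently, 16.0 deploys/week)

2.286 deploys/day


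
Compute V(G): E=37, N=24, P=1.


Formula: V(G) = E - N + 2P
V(G) = 37 - 24 + 2*1
V(G) = 13 + 2
V(G) = 15

15


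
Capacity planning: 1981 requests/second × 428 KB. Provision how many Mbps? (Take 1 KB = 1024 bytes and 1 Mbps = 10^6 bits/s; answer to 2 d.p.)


Formula: Mbps = payload_bytes * RPS * 8 / 1e6
Payload per request = 428 KB = 428 * 1024 = 438272 bytes
Total bytes/sec = 438272 * 1981 = 868216832
Total bits/sec = 868216832 * 8 = 6945734656
Mbps = 6945734656 / 1e6 = 6945.73

6945.73 Mbps


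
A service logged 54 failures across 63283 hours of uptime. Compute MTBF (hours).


Formula: MTBF = Total operating time / Number of failures
MTBF = 63283 / 54
MTBF = 1171.91 hours

1171.91 hours


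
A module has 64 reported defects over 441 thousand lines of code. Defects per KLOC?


Defect density = defects / KLOC
Defect density = 64 / 441
Defect density = 0.145 defects/KLOC

0.145 defects/KLOC


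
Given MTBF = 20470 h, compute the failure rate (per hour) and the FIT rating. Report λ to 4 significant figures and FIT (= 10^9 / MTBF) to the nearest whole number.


Formula: λ = 1 / MTBF; FIT = λ × 1e9 = 1e9 / MTBF
λ = 1 / 20470 ≈ 4.885e-05 failures/hour
FIT = 1e9 / 20470 ≈ 48852 failures per 1e9 hours (nearest whole number)

λ = 4.885e-05 /h, FIT = 48852


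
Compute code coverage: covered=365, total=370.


Coverage = covered / total * 100
Coverage = 365 / 370 * 100
Coverage = 98.65%

98.65%


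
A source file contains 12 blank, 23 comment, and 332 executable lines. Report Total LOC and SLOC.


Total LOC = blank + comment + code
Total LOC = 12 + 23 + 332 = 367
SLOC (source only) = code = 332

Total LOC: 367, SLOC: 332


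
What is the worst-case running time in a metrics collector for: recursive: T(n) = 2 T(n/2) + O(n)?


Reasoning: master theorem case 2 (merge-sort recurrence)
Complexity: O(n log n)

O(n log n)


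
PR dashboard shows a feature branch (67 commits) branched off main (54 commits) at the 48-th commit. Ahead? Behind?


Common ancestor: commit #48
feature commits after divergence: 67 - 48 = 19
main commits after divergence: 54 - 48 = 6
feature is 19 commits ahead of main
main is 6 commits ahead of feature

feature ahead: 19, main ahead: 6


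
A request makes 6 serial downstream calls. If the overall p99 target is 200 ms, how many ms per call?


Formula: per_stage = total_budget / stages
per_stage = 200 / 6
per_stage = 33.33 ms

33.33 ms


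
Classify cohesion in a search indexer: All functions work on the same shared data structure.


Reasoning: Functions share data
Type: Communicational cohesion

Communicational cohesion


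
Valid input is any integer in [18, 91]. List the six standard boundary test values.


Range: [18, 91]
Boundaries: just below min, min, min+1, max-1, max, just above max
Values: [17, 18, 19, 90, 91, 92]

[17, 18, 19, 90, 91, 92]


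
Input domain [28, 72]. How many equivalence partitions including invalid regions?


Valid range: [28, 72]
Class 1: x < 28 — invalid
Class 2: 28 ≤ x ≤ 72 — valid
Class 3: x > 72 — invalid
Total equivalence classes: 3

3 equivalence classes


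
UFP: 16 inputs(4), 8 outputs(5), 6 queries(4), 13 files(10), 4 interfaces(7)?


UFP = EI*4 + EO*5 + EQ*4 + ILF*10 + EIF*7
UFP = 16*4 + 8*5 + 6*4 + 13*10 + 4*7
UFP = 64 + 40 + 24 + 130 + 28
UFP = 286

286


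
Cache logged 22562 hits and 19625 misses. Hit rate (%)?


Formula: hit rate = hits / (hits + misses) * 100
hit rate = 22562 / (22562 + 19625) * 100
hit rate = 22562 / 42187 * 100
hit rate = 53.48%

53.48%


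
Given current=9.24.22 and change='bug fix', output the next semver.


Current: 9.24.22
Change category: 'bug fix' → patch bump
SemVer rule: patch bump → increment PATCH (MAJOR and MINOR unchanged)
New: 9.24.23

9.24.23


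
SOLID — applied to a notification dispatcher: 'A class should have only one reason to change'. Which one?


This describes the Single Responsibility Principle (SRP)

Single Responsibility Principle (SRP)


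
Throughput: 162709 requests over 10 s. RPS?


Formula: throughput = requests / seconds
throughput = 162709 / 10
throughput = 16270.9 requests/second

16270.9 requests/second


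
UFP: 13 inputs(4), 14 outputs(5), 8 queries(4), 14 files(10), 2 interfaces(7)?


UFP = EI*4 + EO*5 + EQ*4 + ILF*10 + EIF*7
UFP = 13*4 + 14*5 + 8*4 + 14*10 + 2*7
UFP = 52 + 70 + 32 + 140 + 14
UFP = 308

308


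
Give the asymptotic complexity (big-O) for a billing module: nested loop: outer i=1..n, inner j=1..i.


Reasoning: triangle: n(n+1)/2 ~ n^2/2
Complexity: O(n^2)

O(n^2)


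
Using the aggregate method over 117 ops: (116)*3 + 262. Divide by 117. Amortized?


Formula: Amortized cost = Total cost / Operations
Total cost = (116 * 3) + (1 * 262)
Total cost = 348 + 262 = 610
Amortized = 610 / 117 = 5.2137

5.2137


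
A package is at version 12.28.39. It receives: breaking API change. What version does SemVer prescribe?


Current: 12.28.39
Change category: 'breaking API change' → major bump
SemVer rule: major bump → increment MAJOR, reset MINOR and PATCH to 0
New: 13.0.0

13.0.0


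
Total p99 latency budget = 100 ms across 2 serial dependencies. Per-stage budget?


Formula: per_stage = total_budget / stages
per_stage = 100 / 2
per_stage = 50.0 ms

50.0 ms


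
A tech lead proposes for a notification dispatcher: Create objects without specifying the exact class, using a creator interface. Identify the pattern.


This matches the Factory Method pattern

Factory Method


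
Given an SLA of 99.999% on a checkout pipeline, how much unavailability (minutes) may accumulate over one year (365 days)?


Formula: allowed downtime = period * (100 - SLA) / 100
Period (year (365 days)) = 525600 minutes
Unavailability fraction = (100 - 99.999) / 100
Allowed downtime = 525600 * (100 - 99.999) / 100
Allowed downtime = 5.256 minutes

5.256 minutes


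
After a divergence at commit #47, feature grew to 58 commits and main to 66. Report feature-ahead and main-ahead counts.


Common ancestor: commit #47
feature commits after divergence: 58 - 47 = 11
main commits after divergence: 66 - 47 = 19
feature is 11 commits ahead of main
main is 19 commits ahead of feature

feature ahead: 11, main ahead: 19


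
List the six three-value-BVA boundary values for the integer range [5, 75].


Range: [5, 75]
Boundaries: just below min, min, min+1, max-1, max, just above max
Values: [4, 5, 6, 74, 75, 76]

[4, 5, 6, 74, 75, 76]


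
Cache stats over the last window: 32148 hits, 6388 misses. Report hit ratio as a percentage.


Formula: hit rate = hits / (hits + misses) * 100
hit rate = 32148 / (32148 + 6388) * 100
hit rate = 32148 / 38536 * 100
hit rate = 83.42%

83.42%


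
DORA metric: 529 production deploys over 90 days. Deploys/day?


Formula: deployments per day = releases / days
= 529 / 90
= 5.878 deploys/day
(equivalently, 41.14 deploys/week)

5.878 deploys/day


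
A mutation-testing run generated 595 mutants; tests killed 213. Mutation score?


Mutation score = killed / total * 100
Mutation score = 213 / 595 * 100
Mutation score = 35.8%

35.8%


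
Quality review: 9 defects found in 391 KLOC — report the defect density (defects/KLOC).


Defect density = defects / KLOC
Defect density = 9 / 391
Defect density = 0.023 defects/KLOC

0.023 defects/KLOC


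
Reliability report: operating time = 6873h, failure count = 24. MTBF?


Formula: MTBF = Total operating time / Number of failures
MTBF = 6873 / 24
MTBF = 286.38 hours

286.38 hours


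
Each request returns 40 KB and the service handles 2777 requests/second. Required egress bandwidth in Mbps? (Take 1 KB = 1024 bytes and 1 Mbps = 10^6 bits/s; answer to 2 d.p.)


Formula: Mbps = payload_bytes * RPS * 8 / 1e6
Payload per request = 40 KB = 40 * 1024 = 40960 bytes
Total bytes/sec = 40960 * 2777 = 113745920
Total bits/sec = 113745920 * 8 = 909967360
Mbps = 909967360 / 1e6 = 909.97

909.97 Mbps


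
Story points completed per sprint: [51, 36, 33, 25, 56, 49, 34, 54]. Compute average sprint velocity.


Formula: Avg velocity = Total points / Number of sprints
Points: [51, 36, 33, 25, 56, 49, 34, 54]
Sum = 51 + 36 + 33 + 25 + 56 + 49 + 34 + 54 = 338
Avg velocity = 338 / 8 = 42.25 points/sprint

42.25 points/sprint


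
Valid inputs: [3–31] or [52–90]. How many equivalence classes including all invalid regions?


Valid ranges: [3,31] and [52,90]
Class 1: x < 3 — invalid
Class 2: 3 ≤ x ≤ 31 — valid
Class 3: 31 < x < 52 — invalid (gap between ranges)
Class 4: 52 ≤ x ≤ 90 — valid
Class 5: x > 90 — invalid
Total equivalence classes: 5

5 equivalence classes


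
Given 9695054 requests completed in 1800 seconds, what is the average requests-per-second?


Formula: throughput = requests / seconds
throughput = 9695054 / 1800
throughput = 5386.14 requests/second

5386.14 requests/second


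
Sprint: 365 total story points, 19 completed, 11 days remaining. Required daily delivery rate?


Formula: Required rate = Remaining points / Days left
Remaining = 365 - 19 = 346 points
Required rate = 346 / 11 = 31.45 points/day

31.45 points/day


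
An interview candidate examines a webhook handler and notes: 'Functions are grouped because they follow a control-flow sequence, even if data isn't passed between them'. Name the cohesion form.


Reasoning: Grouped by order of execution within a routine, not by data flow
Type: Procedural cohesion

Procedural cohesion


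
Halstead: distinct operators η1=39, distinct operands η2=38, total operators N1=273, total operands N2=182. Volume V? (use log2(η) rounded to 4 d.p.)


Formula: V = N * log2(η), where N = N1 + N2 and η = η1 + η2
η = 39 + 38 = 77
N = 273 + 182 = 455
log2(77) ≈ 6.2668
V = 455 * 6.2668 = 2851.39

2851.39


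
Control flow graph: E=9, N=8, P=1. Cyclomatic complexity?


Formula: V(G) = E - N + 2P
V(G) = 9 - 8 + 2*1
V(G) = 1 + 2
V(G) = 3

3


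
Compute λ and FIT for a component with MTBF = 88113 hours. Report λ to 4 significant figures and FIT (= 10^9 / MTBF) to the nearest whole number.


Formula: λ = 1 / MTBF; FIT = λ × 1e9 = 1e9 / MTBF
λ = 1 / 88113 ≈ 1.135e-05 failures/hour
FIT = 1e9 / 88113 ≈ 11349 failures per 1e9 hours (nearest whole number)

λ = 1.135e-05 /h, FIT = 11349


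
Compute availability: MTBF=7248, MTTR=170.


Availability = MTBF / (MTBF + MTTR)
Availability = 7248 / (7248 + 170)
Availability = 7248 / 7418
Availability = 97.7083%

97.7083%


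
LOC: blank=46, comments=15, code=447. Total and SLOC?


Total LOC = blank + comment + code
Total LOC = 46 + 15 + 447 = 508
SLOC (source only) = code = 447

Total LOC: 508, SLOC: 447


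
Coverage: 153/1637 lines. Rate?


Coverage = covered / total * 100
Coverage = 153 / 1637 * 100
Coverage = 9.35%

9.35%


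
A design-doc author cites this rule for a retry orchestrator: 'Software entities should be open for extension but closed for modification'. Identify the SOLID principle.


This describes the Open/Closed Principle (OCP)

Open/Closed Principle (OCP)


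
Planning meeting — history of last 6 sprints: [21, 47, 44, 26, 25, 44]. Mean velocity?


Formula: Avg velocity = Total points / Number of sprints
Points: [21, 47, 44, 26, 25, 44]
Sum = 21 + 47 + 44 + 26 + 25 + 44 = 207
Avg velocity = 207 / 6 = 34.5 points/sprint

34.5 points/sprint


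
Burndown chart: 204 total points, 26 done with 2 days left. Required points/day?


Formula: Required rate = Remaining points / Days left
Remaining = 204 - 26 = 178 points
Required rate = 178 / 2 = 89.0 points/day

89.0 points/day


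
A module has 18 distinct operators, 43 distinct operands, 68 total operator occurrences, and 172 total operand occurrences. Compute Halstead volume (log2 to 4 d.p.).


Formula: V = N * log2(η), where N = N1 + N2 and η = η1 + η2
η = 18 + 43 = 61
N = 68 + 172 = 240
log2(61) ≈ 5.9307
V = 240 * 5.9307 = 1423.37

1423.37


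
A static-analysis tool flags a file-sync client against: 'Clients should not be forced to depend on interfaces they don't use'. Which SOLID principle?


This describes the Interface Segregation Principle (ISP)

Interface Segregation Principle (ISP)


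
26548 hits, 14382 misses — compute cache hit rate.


Formula: hit rate = hits / (hits + misses) * 100
hit rate = 26548 / (26548 + 14382) * 100
hit rate = 26548 / 40930 * 100
hit rate = 64.86%

64.86%


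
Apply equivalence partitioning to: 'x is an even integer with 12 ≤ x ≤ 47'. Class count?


Constraint: even integers in [12, 47]
Class 1: x < 12 — out-of-range invalid
Class 2: x in [12,47] but odd — wrong type invalid
Class 3: x in [12,47] and even — valid
Class 4: x > 47 — out-of-range invalid
Total equivalence classes: 4

4 equivalence classes


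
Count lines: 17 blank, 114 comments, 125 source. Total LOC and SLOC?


Total LOC = blank + comment + code
Total LOC = 17 + 114 + 125 = 256
SLOC (source only) = code = 125

Total LOC: 256, SLOC: 125


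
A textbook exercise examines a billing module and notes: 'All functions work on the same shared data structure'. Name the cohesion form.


Reasoning: Functions share data
Type: Communicational cohesion

Communicational cohesion


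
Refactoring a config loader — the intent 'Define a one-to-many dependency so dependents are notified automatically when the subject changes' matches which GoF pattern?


This matches the Observer pattern

Observer


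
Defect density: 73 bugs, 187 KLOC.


Defect density = defects / KLOC
Defect density = 73 / 187
Defect density = 0.39 defects/KLOC

0.39 defects/KLOC


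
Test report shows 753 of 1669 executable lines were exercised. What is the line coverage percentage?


Coverage = covered / total * 100
Coverage = 753 / 1669 * 100
Coverage = 45.12%

45.12%


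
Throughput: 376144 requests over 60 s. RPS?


Formula: throughput = requests / seconds
throughput = 376144 / 60
throughput = 6269.07 requests/second

6269.07 requests/second


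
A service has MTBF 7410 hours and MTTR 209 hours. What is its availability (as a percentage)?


Availability = MTBF / (MTBF + MTTR)
Availability = 7410 / (7410 + 209)
Availability = 7410 / 7619
Availability = 97.2569%

97.2569%


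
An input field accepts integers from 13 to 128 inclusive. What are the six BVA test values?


Range: [13, 128]
Boundaries: just below min, min, min+1, max-1, max, just above max
Values: [12, 13, 14, 127, 128, 129]

[12, 13, 14, 127, 128, 129]


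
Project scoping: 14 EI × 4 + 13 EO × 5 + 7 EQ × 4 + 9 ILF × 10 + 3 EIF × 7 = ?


UFP = EI*4 + EO*5 + EQ*4 + ILF*10 + EIF*7
UFP = 14*4 + 13*5 + 7*4 + 9*10 + 3*7
UFP = 56 + 65 + 28 + 90 + 21
UFP = 260

260


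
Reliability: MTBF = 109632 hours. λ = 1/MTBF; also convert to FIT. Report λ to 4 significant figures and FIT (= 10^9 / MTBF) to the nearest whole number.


Formula: λ = 1 / MTBF; FIT = λ × 1e9 = 1e9 / MTBF
λ = 1 / 109632 ≈ 9.121e-06 failures/hour
FIT = 1e9 / 109632 ≈ 9121 failures per 1e9 hours (nearest whole number)

λ = 9.121e-06 /h, FIT = 9121


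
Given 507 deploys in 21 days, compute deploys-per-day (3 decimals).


Formula: deployments per day = releases / days
= 507 / 21
= 24.143 deploys/day
(equivalently, 169.0 deploys/week)

24.143 deploys/day


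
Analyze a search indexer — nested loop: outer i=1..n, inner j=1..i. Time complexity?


Reasoning: triangle: n(n+1)/2 ~ n^2/2
Complexity: O(n^2)

O(n^2)


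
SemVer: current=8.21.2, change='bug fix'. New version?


Current: 8.21.2
Change category: 'bug fix' → patch bump
SemVer rule: patch bump → increment PATCH (MAJOR and MINOR unchanged)
New: 8.21.3

8.21.3


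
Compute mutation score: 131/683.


Mutation score = killed / total * 100
Mutation score = 131 / 683 * 100
Mutation score = 19.18%

19.18%


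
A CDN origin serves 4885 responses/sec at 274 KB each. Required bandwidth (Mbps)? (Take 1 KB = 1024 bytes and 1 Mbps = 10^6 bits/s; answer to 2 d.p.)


Formula: Mbps = payload_bytes * RPS * 8 / 1e6
Payload per request = 274 KB = 274 * 1024 = 280576 bytes
Total bytes/sec = 280576 * 4885 = 1370613760
Total bits/sec = 1370613760 * 8 = 10964910080
Mbps = 10964910080 / 1e6 = 10964.91

10964.91 Mbps


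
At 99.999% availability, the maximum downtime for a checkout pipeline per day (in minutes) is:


Formula: allowed downtime = period * (100 - SLA) / 100
Period (day) = 1440 minutes
Unavailability fraction = (100 - 99.999) / 100
Allowed downtime = 1440 * (100 - 99.999) / 100
Allowed downtime = 0.0144 minutes

0.0144 minutes


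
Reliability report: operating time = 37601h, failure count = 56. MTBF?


Formula: MTBF = Total operating time / Number of failures
MTBF = 37601 / 56
MTBF = 671.45 hours

671.45 hours


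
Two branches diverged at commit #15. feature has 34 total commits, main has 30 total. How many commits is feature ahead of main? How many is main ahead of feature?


Common ancestor: commit #15
feature commits after divergence: 34 - 15 = 19
main commits after divergence: 30 - 15 = 15
feature is 19 commits ahead of main
main is 15 commits ahead of feature

feature ahead: 19, main ahead: 15


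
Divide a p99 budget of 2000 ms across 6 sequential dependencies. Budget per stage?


Formula: per_stage = total_budget / stages
per_stage = 2000 / 6
per_stage = 333.33 ms

333.33 ms


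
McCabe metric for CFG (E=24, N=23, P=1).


Formula: V(G) = E - N + 2P
V(G) = 24 - 23 + 2*1
V(G) = 1 + 2
V(G) = 3

3


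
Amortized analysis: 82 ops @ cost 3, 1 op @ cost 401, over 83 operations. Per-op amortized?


Formula: Amortized cost = Total cost / Operations
Total cost = (82 * 3) + (1 * 401)
Total cost = 246 + 401 = 647
Amortized = 647 / 83 = 7.7952

7.7952


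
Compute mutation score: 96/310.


Mutation score = killed / total * 100
Mutation score = 96 / 310 * 100
Mutation score = 30.97%

30.97%


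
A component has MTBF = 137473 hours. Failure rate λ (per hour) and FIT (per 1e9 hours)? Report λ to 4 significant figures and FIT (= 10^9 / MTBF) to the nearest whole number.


Formula: λ = 1 / MTBF; FIT = λ × 1e9 = 1e9 / MTBF
λ = 1 / 137473 ≈ 7.274e-06 failures/hour
FIT = 1e9 / 137473 ≈ 7274 failures per 1e9 hours (nearest whole number)

λ = 7.274e-06 /h, FIT = 7274


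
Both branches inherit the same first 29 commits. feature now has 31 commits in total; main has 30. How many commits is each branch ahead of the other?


Common ancestor: commit #29
feature commits after divergence: 31 - 29 = 2
main commits after divergence: 30 - 29 = 1
feature is 2 commits ahead of main
main is 1 commits ahead of feature

feature ahead: 2, main ahead: 1


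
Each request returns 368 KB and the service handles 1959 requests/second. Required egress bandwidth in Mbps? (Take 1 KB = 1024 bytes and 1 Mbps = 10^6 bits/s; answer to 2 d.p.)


Formula: Mbps = payload_bytes * RPS * 8 / 1e6
Payload per request = 368 KB = 368 * 1024 = 376832 bytes
Total bytes/sec = 376832 * 1959 = 738213888
Total bits/sec = 738213888 * 8 = 5905711104
Mbps = 5905711104 / 1e6 = 5905.71

5905.71 Mbps


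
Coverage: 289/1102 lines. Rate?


Coverage = covered / total * 100
Coverage = 289 / 1102 * 100
Coverage = 26.23%

26.23%


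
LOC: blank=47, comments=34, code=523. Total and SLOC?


Total LOC = blank + comment + code
Total LOC = 47 + 34 + 523 = 604
SLOC (source only) = code = 523

Total LOC: 604, SLOC: 523


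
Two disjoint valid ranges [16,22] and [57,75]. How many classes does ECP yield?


Valid ranges: [16,22] and [57,75]
Class 1: x < 16 — invalid
Class 2: 16 ≤ x ≤ 22 — valid
Class 3: 22 < x < 57 — invalid (gap between ranges)
Class 4: 57 ≤ x ≤ 75 — valid
Class 5: x > 75 — invalid
Total equivalence classes: 5

5 equivalence classes


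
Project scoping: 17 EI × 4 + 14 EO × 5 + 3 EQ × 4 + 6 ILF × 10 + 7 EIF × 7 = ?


UFP = EI*4 + EO*5 + EQ*4 + ILF*10 + EIF*7
UFP = 17*4 + 14*5 + 3*4 + 6*10 + 7*7
UFP = 68 + 70 + 12 + 60 + 49
UFP = 259

259


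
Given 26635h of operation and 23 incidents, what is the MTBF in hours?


Formula: MTBF = Total operating time / Number of failures
MTBF = 26635 / 23
MTBF = 1158.04 hours

1158.04 hours


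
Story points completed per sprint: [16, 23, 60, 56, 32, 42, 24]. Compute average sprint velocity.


Formula: Avg velocity = Total points / Number of sprints
Points: [16, 23, 60, 56, 32, 42, 24]
Sum = 16 + 23 + 60 + 56 + 32 + 42 + 24 = 253
Avg velocity = 253 / 7 = 36.14 points/sprint

36.14 points/sprint


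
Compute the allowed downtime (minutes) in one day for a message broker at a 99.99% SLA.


Formula: allowed downtime = period * (100 - SLA) / 100
Period (day) = 1440 minutes
Unavailability fraction = (100 - 99.99) / 100
Allowed downtime = 1440 * (100 - 99.99) / 100
Allowed downtime = 0.144 minutes

0.144 minutes


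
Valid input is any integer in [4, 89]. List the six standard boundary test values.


Range: [4, 89]
Boundaries: just below min, min, min+1, max-1, max, just above max
Values: [3, 4, 5, 88, 89, 90]

[3, 4, 5, 88, 89, 90]


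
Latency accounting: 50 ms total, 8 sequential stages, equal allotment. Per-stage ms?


Formula: per_stage = total_budget / stages
per_stage = 50 / 8
per_stage = 6.25 ms

6.25 ms


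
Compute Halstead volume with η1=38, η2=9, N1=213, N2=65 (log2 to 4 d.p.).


Formula: V = N * log2(η), where N = N1 + N2 and η = η1 + η2
η = 38 + 9 = 47
N = 213 + 65 = 278
log2(47) ≈ 5.5546
V = 278 * 5.5546 = 1544.18

1544.18


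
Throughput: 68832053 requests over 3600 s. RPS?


Formula: throughput = requests / seconds
throughput = 68832053 / 3600
throughput = 19120.01 requests/second

19120.01 requests/second


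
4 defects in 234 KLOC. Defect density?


Defect density = defects / KLOC
Defect density = 4 / 234
Defect density = 0.017 defects/KLOC

0.017 defects/KLOC


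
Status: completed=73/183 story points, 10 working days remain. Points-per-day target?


Formula: Required rate = Remaining points / Days left
Remaining = 183 - 73 = 110 points
Required rate = 110 / 10 = 11.0 points/day

11.0 points/day


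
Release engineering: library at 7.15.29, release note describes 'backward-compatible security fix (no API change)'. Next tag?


Current: 7.15.29
Change category: 'backward-compatible security fix (no API change)' → patch bump
SemVer rule: patch bump → increment PATCH (MAJOR and MINOR unchanged)
New: 7.15.30

7.15.30


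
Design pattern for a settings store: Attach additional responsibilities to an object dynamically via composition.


This matches the Decorator pattern

Decorator


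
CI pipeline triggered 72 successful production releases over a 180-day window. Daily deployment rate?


Formula: deployments per day = releases / days
= 72 / 180
= 0.4 deploys/day
(equivalently, 2.8 deploys/week)

0.4 deploys/day


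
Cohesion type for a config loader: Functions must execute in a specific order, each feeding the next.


Reasoning: Output of one is input to next
Type: Sequential cohesion

Sequential cohesion


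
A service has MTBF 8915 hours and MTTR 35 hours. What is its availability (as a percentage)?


Availability = MTBF / (MTBF + MTTR)
Availability = 8915 / (8915 + 35)
Availability = 8915 / 8950
Availability = 99.6089%

99.6089%


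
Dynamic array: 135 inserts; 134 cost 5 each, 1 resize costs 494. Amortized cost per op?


Formula: Amortized cost = Total cost / Operations
Total cost = (134 * 5) + (1 * 494)
Total cost = 670 + 494 = 1164
Amortized = 1164 / 135 = 8.6222

8.6222


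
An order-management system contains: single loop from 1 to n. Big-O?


Reasoning: one pass through n items
Complexity: O(n)

O(n)


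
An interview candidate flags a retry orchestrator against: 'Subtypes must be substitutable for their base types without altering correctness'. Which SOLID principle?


This describes the Liskov Substitution Principle (LSP)

Liskov Substitution Principle (LSP)


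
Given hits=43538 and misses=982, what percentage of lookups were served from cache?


Formula: hit rate = hits / (hits + misses) * 100
hit rate = 43538 / (43538 + 982) * 100
hit rate = 43538 / 44520 * 100
hit rate = 97.79%

97.79%


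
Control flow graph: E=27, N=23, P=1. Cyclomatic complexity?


Formula: V(G) = E - N + 2P
V(G) = 27 - 23 + 2*1
V(G) = 4 + 2
V(G) = 6

6


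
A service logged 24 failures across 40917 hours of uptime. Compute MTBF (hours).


Formula: MTBF = Total operating time / Number of failures
MTBF = 40917 / 24
MTBF = 1704.88 hours

1704.88 hours


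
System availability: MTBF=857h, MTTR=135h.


Availability = MTBF / (MTBF + MTTR)
Availability = 857 / (857 + 135)
Availability = 857 / 992
Availability = 86.3911%

86.3911%


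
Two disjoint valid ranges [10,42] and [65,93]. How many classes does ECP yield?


Valid ranges: [10,42] and [65,93]
Class 1: x < 10 — invalid
Class 2: 10 ≤ x ≤ 42 — valid
Class 3: 42 < x < 65 — invalid (gap between ranges)
Class 4: 65 ≤ x ≤ 93 — valid
Class 5: x > 93 — invalid
Total equivalence classes: 5

5 equivalence classes


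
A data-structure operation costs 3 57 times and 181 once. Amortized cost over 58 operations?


Formula: Amortized cost = Total cost / Operations
Total cost = (57 * 3) + (1 * 181)
Total cost = 171 + 181 = 352
Amortized = 352 / 58 = 6.069

6.069


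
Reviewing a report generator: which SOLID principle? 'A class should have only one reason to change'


This describes the Single Responsibility Principle (SRP)

Single Responsibility Principle (SRP)


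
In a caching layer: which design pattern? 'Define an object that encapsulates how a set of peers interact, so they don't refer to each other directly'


This matches the Mediator pattern

Mediator


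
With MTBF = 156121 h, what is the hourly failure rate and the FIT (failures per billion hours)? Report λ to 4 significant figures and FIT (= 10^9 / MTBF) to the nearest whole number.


Formula: λ = 1 / MTBF; FIT = λ × 1e9 = 1e9 / MTBF
λ = 1 / 156121 ≈ 6.405e-06 failures/hour
FIT = 1e9 / 156121 ≈ 6405 failures per 1e9 hours (nearest whole number)

λ = 6.405e-06 /h, FIT = 6405


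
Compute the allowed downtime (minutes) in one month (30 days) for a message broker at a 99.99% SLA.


Formula: allowed downtime = period * (100 - SLA) / 100
Period (month (30 days)) = 43200 minutes
Unavailability fraction = (100 - 99.99) / 100
Allowed downtime = 43200 * (100 - 99.99) / 100
Allowed downtime = 4.32 minutes

4.32 minutes


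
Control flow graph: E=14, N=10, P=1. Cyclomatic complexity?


Formula: V(G) = E - N + 2P
V(G) = 14 - 10 + 2*1
V(G) = 4 + 2
V(G) = 6

6


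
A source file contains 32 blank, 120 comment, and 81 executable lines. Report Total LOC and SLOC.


Total LOC = blank + comment + code
Total LOC = 32 + 120 + 81 = 233
SLOC (source only) = code = 81

Total LOC: 233, SLOC: 81


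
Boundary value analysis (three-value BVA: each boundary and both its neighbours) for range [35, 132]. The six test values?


Range: [35, 132]
Boundaries: just below min, min, min+1, max-1, max, just above max
Values: [34, 35, 36, 131, 132, 133]

[34, 35, 36, 131, 132, 133]


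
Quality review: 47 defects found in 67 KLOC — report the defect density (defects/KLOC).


Defect density = defects / KLOC
Defect density = 47 / 67
Defect density = 0.701 defects/KLOC

0.701 defects/KLOC


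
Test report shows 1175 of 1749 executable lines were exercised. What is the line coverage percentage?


Coverage = covered / total * 100
Coverage = 1175 / 1749 * 100
Coverage = 67.18%

67.18%


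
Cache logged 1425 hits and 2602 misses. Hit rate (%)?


Formula: hit rate = hits / (hits + misses) * 100
hit rate = 1425 / (1425 + 2602) * 100
hit rate = 1425 / 4027 * 100
hit rate = 35.39%

35.39%


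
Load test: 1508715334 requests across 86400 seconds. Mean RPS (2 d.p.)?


Formula: throughput = requests / seconds
throughput = 1508715334 / 86400
throughput = 17461.98 requests/second

17461.98 requests/second


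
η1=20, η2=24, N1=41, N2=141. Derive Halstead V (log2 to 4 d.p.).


Formula: V = N * log2(η), where N = N1 + N2 and η = η1 + η2
η = 20 + 24 = 44
N = 41 + 141 = 182
log2(44) ≈ 5.4594
V = 182 * 5.4594 = 993.61

993.61


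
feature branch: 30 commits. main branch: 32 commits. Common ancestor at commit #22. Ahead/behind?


Common ancestor: commit #22
feature commits after divergence: 30 - 22 = 8
main commits after divergence: 32 - 22 = 10
feature is 8 commits ahead of main
main is 10 commits ahead of feature

feature ahead: 8, main ahead: 10


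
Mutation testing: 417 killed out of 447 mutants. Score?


Mutation score = killed / total * 100
Mutation score = 417 / 447 * 100
Mutation score = 93.29%

93.29%


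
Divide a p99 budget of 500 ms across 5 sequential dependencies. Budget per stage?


Formula: per_stage = total_budget / stages
per_stage = 500 / 5
per_stage = 100.0 ms

100.0 ms


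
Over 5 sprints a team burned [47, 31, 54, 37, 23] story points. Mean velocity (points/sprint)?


Formula: Avg velocity = Total points / Number of sprints
Points: [47, 31, 54, 37, 23]
Sum = 47 + 31 + 54 + 37 + 23 = 192
Avg velocity = 192 / 5 = 38.4 points/sprint

38.4 points/sprint


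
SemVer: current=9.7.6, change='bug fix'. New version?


Current: 9.7.6
Change category: 'bug fix' → patch bump
SemVer rule: patch bump → increment PATCH (MAJOR and MINOR unchanged)
New: 9.7.7

9.7.7


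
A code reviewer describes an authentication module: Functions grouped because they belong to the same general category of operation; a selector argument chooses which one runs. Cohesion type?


Reasoning: Grouped by category of activity, not by data or sequence
Type: Logical cohesion

Logical cohesion


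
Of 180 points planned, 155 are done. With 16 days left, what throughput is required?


Formula: Required rate = Remaining points / Days left
Remaining = 180 - 155 = 25 points
Required rate = 25 / 16 = 1.56 points/day

1.56 points/day


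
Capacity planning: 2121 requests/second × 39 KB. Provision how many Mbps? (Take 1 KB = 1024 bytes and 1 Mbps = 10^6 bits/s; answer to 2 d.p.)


Formula: Mbps = payload_bytes * RPS * 8 / 1e6
Payload per request = 39 KB = 39 * 1024 = 39936 bytes
Total bytes/sec = 39936 * 2121 = 84704256
Total bits/sec = 84704256 * 8 = 677634048
Mbps = 677634048 / 1e6 = 677.63

677.63 Mbps


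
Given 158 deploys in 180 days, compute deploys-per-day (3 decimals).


Formula: deployments per day = releases / days
= 158 / 180
= 0.878 deploys/day
(equivalently, 6.14 deploys/week)

0.878 deploys/day


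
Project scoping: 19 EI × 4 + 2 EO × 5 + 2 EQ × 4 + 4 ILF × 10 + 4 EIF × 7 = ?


UFP = EI*4 + EO*5 + EQ*4 + ILF*10 + EIF*7
UFP = 19*4 + 2*5 + 2*4 + 4*10 + 4*7
UFP = 76 + 10 + 8 + 40 + 28
UFP = 162

162
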